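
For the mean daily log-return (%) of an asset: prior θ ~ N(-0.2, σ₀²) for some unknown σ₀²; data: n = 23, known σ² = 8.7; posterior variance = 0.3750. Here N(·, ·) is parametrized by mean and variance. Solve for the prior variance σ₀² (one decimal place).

σ₀² = 43.5

For the Normal–Normal model with known σ², precisions add: τ_n = τ₀ + n/σ².
So 1/σ₀² = 1/0.3750 − 23/8.7 = 2.666667 − 2.643678 = 0.022989.
Hence σ₀² = 1/0.022989 ≈ 43.5.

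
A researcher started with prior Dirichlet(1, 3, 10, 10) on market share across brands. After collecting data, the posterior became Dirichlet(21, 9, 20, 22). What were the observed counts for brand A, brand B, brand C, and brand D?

counts (20, 6, 10, 12)

For a Dirichlet(α) prior with multinomial counts c, the posterior is Dirichlet(α + c) componentwise.
Counts are posterior − prior componentwise: 21−1=20, 9−3=6, 20−10=10, 22−10=12.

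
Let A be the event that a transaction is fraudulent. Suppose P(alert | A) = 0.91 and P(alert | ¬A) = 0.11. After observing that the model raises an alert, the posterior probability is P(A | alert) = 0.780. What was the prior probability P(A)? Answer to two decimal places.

P(A) = 0.30

Bayes' rule in odds form gives O(A|E) = O(A)·[P(E|A)/P(E|¬A)], hence O(A) = O(A|E)/LR.
Posterior odds = 0.780/(1−0.780) = 3.5455. LR = 0.91/0.11 = 8.2727.
Prior odds = 3.5455/8.2727 = 0.4286, so P(A) = 0.4286/(1+0.4286) ≈ 0.30.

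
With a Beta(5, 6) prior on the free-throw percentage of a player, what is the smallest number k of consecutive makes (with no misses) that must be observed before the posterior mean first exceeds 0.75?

After k makes and 0 misses the posterior is Beta(5+k, 6), with mean (5+k)/(5+6+k).
Set (5+k)/(11+k) > 0.75 and solve: k > (0.75·11 − 5)/(1 − 0.75) = 13.000.
The smallest integer exceeding 13.000 is 14, and checking k=14: (19)/(25) = 0.7600 > 0.75.

k = 14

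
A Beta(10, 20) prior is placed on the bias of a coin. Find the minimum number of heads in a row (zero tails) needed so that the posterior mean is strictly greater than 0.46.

After k heads and 0 tails the posterior is Beta(10+k, 20), with mean (10+k)/(10+20+k).
Set (10+k)/(30+k) > 0.46 and solve: k > (0.46·30 − 10)/(1 − 0.46) = 7.037.
The smallest integer exceeding 7.037 is 8.

k = 8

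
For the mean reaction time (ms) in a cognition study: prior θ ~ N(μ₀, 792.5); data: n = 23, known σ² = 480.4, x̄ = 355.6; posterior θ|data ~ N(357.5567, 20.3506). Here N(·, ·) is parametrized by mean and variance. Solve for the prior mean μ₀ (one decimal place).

μ₀ = 431.8

The posterior mean is a precision-weighted average: μ_n = (τ₀μ₀ + τ_data·x̄)/(τ₀+τ_data), with τ₀=1/σ₀² and τ_data=n/σ².
Here τ₀ = 1/792.5 = 0.001262 and τ_data = 23/480.4 = 0.047877, so τ_n = 0.049139.
Rearranging for μ₀: μ₀ = (μ_n·τ_n − τ_data·x̄)/τ₀ = (357.5567·0.049139 − 0.047877·355.6) / 0.001262 = 0.544917/0.001262 ≈ 431.8.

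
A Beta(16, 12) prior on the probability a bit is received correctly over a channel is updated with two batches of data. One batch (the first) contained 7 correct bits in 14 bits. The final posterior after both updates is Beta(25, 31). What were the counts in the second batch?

Because Beta–binomial updating is additive in the counts, the combined data contributed (α_post−α_prior, β_post−β_prior) successes and failures.
Total across both batches: 25−16=9 correct bits, 31−12=19 errors.
Subtract the first batch: 9−7=2 correct bits and 19−7=12 errors.

2 correct bits and 12 errors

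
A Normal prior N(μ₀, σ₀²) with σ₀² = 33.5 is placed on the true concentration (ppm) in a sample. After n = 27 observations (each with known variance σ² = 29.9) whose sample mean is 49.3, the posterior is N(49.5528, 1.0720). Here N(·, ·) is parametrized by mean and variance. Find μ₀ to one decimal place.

μ₀ = 57.2

The posterior mean is a precision-weighted average: μ_n = (τ₀μ₀ + τ_data·x̄)/(τ₀+τ_data), with τ₀=1/σ₀² and τ_data=n/σ².
Here τ₀ = 1/33.5 = 0.029851 and τ_data = 27/29.9 = 0.903010, so τ_n = 0.932861.
Rearranging for μ₀: μ₀ = (μ_n·τ_n − τ_data·x̄)/τ₀ = (49.5528·0.932861 − 0.903010·49.3) / 0.029851 = 1.707482/0.029851 ≈ 57.2.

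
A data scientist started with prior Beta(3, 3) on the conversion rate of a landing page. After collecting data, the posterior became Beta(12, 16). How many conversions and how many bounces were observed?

Under Beta–binomial conjugacy the posterior parameters are (a+s, b+f).
Match parameters: s=12−3=9, f=16−3=13.

9 conversions and 13 bounces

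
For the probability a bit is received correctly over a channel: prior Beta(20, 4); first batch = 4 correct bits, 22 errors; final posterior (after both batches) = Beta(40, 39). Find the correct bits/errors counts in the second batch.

Sequential conjugate updates are equivalent to a single update on the pooled data, so total successes = posterior α − prior α and total failures = posterior β − prior β.
Total across both batches: 40−20=20 correct bits, 39−4=35 errors.
Subtract the first batch: 20−4=16 correct bits and 35−22=13 errors.

16 correct bits and 13 errors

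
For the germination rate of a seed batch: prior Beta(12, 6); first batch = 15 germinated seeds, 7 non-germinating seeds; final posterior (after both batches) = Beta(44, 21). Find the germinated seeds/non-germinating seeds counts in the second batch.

Because Beta–binomial updating is additive in the counts, the combined data contributed (α_post−α_prior, β_post−β_prior) successes and failures.
Total across both batches: 44−12=32 germinated seeds, 21−6=15 non-germinating seeds.
Subtract the first batch: 32−15=17 germinated seeds and 15−7=8 non-germinating seeds.

17 germinated seeds and 8 non-germinating seeds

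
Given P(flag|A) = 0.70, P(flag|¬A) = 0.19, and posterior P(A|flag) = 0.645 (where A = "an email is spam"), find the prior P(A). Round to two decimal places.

Bayes' rule in odds form gives O(A|E) = O(A)·[P(E|A)/P(E|¬A)], hence O(A) = O(A|E)/LR.
Posterior odds = 0.645/(1−0.645) = 1.8169. LR = 0.70/0.19 = 3.6842.
Prior odds = 1.8169/3.6842 = 0.4932, so P(A) = 0.4932/(1+0.4932) ≈ 0.33.

P(A) = 0.33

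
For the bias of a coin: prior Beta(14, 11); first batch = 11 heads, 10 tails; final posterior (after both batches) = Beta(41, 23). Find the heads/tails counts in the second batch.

16 heads and 2 tails

Because Beta–binomial updating is additive in the counts, the combined data contributed (α_post−α_prior, β_post−β_prior) successes and failures.
Total across both batches: 41−14=27 heads, 23−11=12 tails.
Subtract the first batch: 27−11=16 heads and 12−10=2 tails.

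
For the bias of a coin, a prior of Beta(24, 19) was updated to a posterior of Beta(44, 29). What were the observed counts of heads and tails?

20 heads and 10 tails

A Beta(a, b) prior with s successes and f failures in binomial data gives a Beta(a+s, b+f) posterior.
So s = 44 − 24 = 20 and f = 29 − 19 = 10.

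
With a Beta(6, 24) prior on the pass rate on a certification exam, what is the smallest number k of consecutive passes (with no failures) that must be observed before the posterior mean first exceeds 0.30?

k = 5

After k passes and 0 failures the posterior is Beta(6+k, 24), with mean (6+k)/(6+24+k).
Set (6+k)/(30+k) > 0.30 and solve: k > (0.30·30 − 6)/(1 − 0.30) = 4.286.
The smallest integer exceeding 4.286 is 5.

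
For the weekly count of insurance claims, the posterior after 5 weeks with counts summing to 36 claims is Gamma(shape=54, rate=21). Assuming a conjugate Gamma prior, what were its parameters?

Gamma(shape=18, rate=16)

Gamma–Poisson conjugacy: posterior shape = α + Σxᵢ, posterior rate = β + n.
So α = 54 − 36 = 18 and β = 21 − 5 = 16.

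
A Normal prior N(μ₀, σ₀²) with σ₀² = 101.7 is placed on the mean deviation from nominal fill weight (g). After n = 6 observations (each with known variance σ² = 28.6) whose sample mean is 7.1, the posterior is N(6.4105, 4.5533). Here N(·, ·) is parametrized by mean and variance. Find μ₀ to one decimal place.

μ₀ = -8.3

The posterior mean is a precision-weighted average: μ_n = (τ₀μ₀ + τ_data·x̄)/(τ₀+τ_data), with τ₀=1/σ₀² and τ_data=n/σ².
Here τ₀ = 1/101.7 = 0.009833 and τ_data = 6/28.6 = 0.209790, so τ_n = 0.219623.
Rearranging for μ₀: μ₀ = (μ_n·τ_n − τ_data·x̄)/τ₀ = (6.4105·0.219623 − 0.209790·7.1) / 0.009833 = -0.081616/0.009833 ≈ -8.3.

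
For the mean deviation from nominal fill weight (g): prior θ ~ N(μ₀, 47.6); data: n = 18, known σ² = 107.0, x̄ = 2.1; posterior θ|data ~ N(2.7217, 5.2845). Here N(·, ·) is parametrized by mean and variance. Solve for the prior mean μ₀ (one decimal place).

μ₀ = 7.7

The posterior mean is a precision-weighted average: μ_n = (τ₀μ₀ + τ_data·x̄)/(τ₀+τ_data), with τ₀=1/σ₀² and τ_data=n/σ².
Here τ₀ = 1/47.6 = 0.021008 and τ_data = 18/107.0 = 0.168224, so τ_n = 0.189232.
Rearranging for μ₀: μ₀ = (μ_n·τ_n − τ_data·x̄)/τ₀ = (2.7217·0.189232 − 0.168224·2.1) / 0.021008 = 0.161762/0.021008 ≈ 7.7.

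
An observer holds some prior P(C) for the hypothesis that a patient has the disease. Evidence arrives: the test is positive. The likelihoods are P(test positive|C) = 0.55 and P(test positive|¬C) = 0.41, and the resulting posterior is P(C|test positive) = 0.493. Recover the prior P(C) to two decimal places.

P(C) = 0.42

Bayes' rule in odds form gives O(C|E) = O(C)·[P(E|C)/P(E|¬C)], hence O(C) = O(C|E)/LR.
Posterior odds = 0.493/(1−0.493) = 0.9724. LR = 0.55/0.41 = 1.3415.
Prior odds = 0.9724/1.3415 = 0.7249, so P(C) = 0.7249/(1+0.7249) ≈ 0.42.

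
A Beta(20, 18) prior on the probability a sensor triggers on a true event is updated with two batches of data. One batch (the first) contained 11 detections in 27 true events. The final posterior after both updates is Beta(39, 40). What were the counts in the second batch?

8 detections and 6 misses

Because Beta–binomial updating is additive in the counts, the combined data contributed (α_post−α_prior, β_post−β_prior) successes and failures.
Total across both batches: 39−20=19 detections, 40−18=22 misses.
Subtract the first batch: 19−11=8 detections and 22−16=6 misses.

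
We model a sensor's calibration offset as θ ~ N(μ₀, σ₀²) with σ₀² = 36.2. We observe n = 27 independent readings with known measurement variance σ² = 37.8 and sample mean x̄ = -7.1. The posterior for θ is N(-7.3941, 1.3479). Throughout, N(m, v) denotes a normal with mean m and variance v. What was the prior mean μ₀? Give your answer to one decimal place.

With known observation variance, the Normal–Normal posterior has precision τ_n = τ₀ + n/σ² and mean μ_n = (τ₀μ₀ + (n/σ²)x̄)/τ_n.
Here τ₀ = 1/36.2 = 0.027624 and τ_data = 27/37.8 = 0.714286, so τ_n = 0.741910.
Rearranging for μ₀: μ₀ = (μ_n·τ_n − τ_data·x̄)/τ₀ = (-7.3941·0.741910 − 0.714286·-7.1) / 0.027624 = -0.414326/0.027624 ≈ -15.0.

μ₀ = -15.0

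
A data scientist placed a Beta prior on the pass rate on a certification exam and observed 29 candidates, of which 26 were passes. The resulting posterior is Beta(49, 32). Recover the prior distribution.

Under Beta–binomial conjugacy the posterior parameters are (a+s, b+f).
Subtract the data counts: 49−26=23, 32−3=29.

Beta(23, 29)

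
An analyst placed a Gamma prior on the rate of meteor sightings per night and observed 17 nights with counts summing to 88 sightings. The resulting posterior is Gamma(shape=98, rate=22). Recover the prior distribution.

A Gamma(α, β) prior (rate parametrization) on a Poisson rate with n observations summing to S gives posterior Gamma(α+S, β+n).
So α = 98 − 88 = 10 and β = 22 − 17 = 5.

Gamma(shape=10, rate=5)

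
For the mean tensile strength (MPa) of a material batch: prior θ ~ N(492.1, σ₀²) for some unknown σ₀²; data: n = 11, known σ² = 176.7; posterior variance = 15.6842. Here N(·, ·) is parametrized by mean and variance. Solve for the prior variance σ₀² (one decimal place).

Posterior precision equals prior precision plus data precision: 1/σ_n² = 1/σ₀² + n/σ².
So 1/σ₀² = 1/15.6842 − 11/176.7 = 0.063758 − 0.062252 = 0.001506.
Hence σ₀² = 1/0.001506 ≈ 664.0.

σ₀² = 664.0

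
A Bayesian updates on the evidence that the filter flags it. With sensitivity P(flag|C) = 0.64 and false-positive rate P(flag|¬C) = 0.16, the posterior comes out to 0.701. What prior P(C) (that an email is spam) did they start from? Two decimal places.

Bayes' rule in odds form gives O(C|E) = O(C)·[P(E|C)/P(E|¬C)], hence O(C) = O(C|E)/LR.
Posterior odds = 0.701/(1−0.701) = 2.3445. LR = 0.64/0.16 = 4.0000.
Prior odds = 2.3445/4.0000 = 0.5861, so P(C) = 0.5861/(1+0.5861) ≈ 0.37.

P(C) = 0.37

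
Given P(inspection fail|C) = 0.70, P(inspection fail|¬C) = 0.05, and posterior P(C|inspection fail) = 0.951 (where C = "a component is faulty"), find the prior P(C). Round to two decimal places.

Bayes' rule in odds form gives O(C|E) = O(C)·[P(E|C)/P(E|¬C)], hence O(C) = O(C|E)/LR.
Posterior odds = 0.951/(1−0.951) = 19.4082. LR = 0.70/0.05 = 14.0000.
Prior odds = 19.4082/14.0000 = 1.3863, so P(C) = 1.3863/(1+1.3863) ≈ 0.58.

P(C) = 0.58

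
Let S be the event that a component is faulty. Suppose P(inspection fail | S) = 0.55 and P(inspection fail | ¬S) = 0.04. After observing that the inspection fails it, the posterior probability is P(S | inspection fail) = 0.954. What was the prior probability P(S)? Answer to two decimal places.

In odds form, posterior odds = prior odds × likelihood ratio, so prior odds = posterior odds ÷ LR.
Posterior odds = 0.954/(1−0.954) = 20.7391. LR = 0.55/0.04 = 13.7500.
Prior odds = 20.7391/13.7500 = 1.5083, so P(S) = 1.5083/(1+1.5083) ≈ 0.60.

P(S) = 0.60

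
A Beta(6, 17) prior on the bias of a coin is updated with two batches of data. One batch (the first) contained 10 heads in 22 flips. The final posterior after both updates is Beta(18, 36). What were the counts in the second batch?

Sequential conjugate updates are equivalent to a single update on the pooled data, so total successes = posterior α − prior α and total failures = posterior β − prior β.
Total across both batches: 18−6=12 heads, 36−17=19 tails.
Subtract the first batch: 12−10=2 heads and 19−12=7 tails.

2 heads and 7 tails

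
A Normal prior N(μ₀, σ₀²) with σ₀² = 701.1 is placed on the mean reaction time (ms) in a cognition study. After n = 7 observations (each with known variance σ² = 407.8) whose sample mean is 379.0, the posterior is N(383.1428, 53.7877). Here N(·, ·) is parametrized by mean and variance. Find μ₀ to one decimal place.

With known observation variance, the Normal–Normal posterior has precision τ_n = τ₀ + n/σ² and mean μ_n = (τ₀μ₀ + (n/σ²)x̄)/τ_n.
Here τ₀ = 1/701.1 = 0.001426 and τ_data = 7/407.8 = 0.017165, so τ_n = 0.018591.
Rearranging for μ₀: μ₀ = (μ_n·τ_n − τ_data·x̄)/τ₀ = (383.1428·0.018591 − 0.017165·379.0) / 0.001426 = 0.617473/0.001426 ≈ 433.0.

μ₀ = 433.0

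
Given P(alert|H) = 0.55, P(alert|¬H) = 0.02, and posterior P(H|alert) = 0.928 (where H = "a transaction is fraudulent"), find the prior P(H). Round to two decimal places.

P(H) = 0.32

In odds form, posterior odds = prior odds × likelihood ratio, so prior odds = posterior odds ÷ LR.
Posterior odds = 0.928/(1−0.928) = 12.8889. LR = 0.55/0.02 = 27.5000.
Prior odds = 12.8889/27.5000 = 0.4687, so P(H) = 0.4687/(1+0.4687) ≈ 0.32.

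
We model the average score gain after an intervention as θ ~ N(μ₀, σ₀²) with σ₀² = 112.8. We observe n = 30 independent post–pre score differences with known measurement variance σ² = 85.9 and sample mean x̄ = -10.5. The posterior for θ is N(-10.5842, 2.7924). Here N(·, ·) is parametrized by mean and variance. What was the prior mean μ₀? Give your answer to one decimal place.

μ₀ = -13.9

With known observation variance, the Normal–Normal posterior has precision τ_n = τ₀ + n/σ² and mean μ_n = (τ₀μ₀ + (n/σ²)x̄)/τ_n.
Here τ₀ = 1/112.8 = 0.008865 and τ_data = 30/85.9 = 0.349243, so τ_n = 0.358108.
Rearranging for μ₀: μ₀ = (μ_n·τ_n − τ_data·x̄)/τ₀ = (-10.5842·0.358108 − 0.349243·-10.5) / 0.008865 = -0.123235/0.008865 ≈ -13.9.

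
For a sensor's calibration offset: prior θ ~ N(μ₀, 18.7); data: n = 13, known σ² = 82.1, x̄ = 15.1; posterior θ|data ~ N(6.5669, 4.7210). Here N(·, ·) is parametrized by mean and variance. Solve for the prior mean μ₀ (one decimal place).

μ₀ = -18.7

With known observation variance, the Normal–Normal posterior has precision τ_n = τ₀ + n/σ² and mean μ_n = (τ₀μ₀ + (n/σ²)x̄)/τ_n.
Here τ₀ = 1/18.7 = 0.053476 and τ_data = 13/82.1 = 0.158343, so τ_n = 0.211819.
Rearranging for μ₀: μ₀ = (μ_n·τ_n − τ_data·x̄)/τ₀ = (6.5669·0.211819 − 0.158343·15.1) / 0.053476 = -0.999985/0.053476 ≈ -18.7.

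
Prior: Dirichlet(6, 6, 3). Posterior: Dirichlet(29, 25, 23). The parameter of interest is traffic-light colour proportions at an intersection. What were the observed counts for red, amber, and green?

counts (23, 19, 20)

For a Dirichlet(α) prior with multinomial counts c, the posterior is Dirichlet(α + c) componentwise.
Counts are posterior − prior componentwise: 29−6=23, 25−6=19, 23−3=20.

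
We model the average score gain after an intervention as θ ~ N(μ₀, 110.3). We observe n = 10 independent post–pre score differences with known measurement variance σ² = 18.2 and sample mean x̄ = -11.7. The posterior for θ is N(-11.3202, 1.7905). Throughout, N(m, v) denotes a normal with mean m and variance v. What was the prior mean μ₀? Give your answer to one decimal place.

μ₀ = 11.7

With known observation variance, the Normal–Normal posterior has precision τ_n = τ₀ + n/σ² and mean μ_n = (τ₀μ₀ + (n/σ²)x̄)/τ_n.
Here τ₀ = 1/110.3 = 0.009066 and τ_data = 10/18.2 = 0.549451, so τ_n = 0.558517.
Rearranging for μ₀: μ₀ = (μ_n·τ_n − τ_data·x̄)/τ₀ = (-11.3202·0.558517 − 0.549451·-11.7) / 0.009066 = 0.106053/0.009066 ≈ 11.7.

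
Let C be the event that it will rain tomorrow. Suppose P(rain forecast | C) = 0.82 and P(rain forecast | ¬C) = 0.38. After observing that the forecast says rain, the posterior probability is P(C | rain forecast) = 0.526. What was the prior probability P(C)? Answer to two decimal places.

P(C) = 0.34

In odds form, posterior odds = prior odds × likelihood ratio, so prior odds = posterior odds ÷ LR.
Posterior odds = 0.526/(1−0.526) = 1.1097. LR = 0.82/0.38 = 2.1579.
Prior odds = 1.1097/2.1579 = 0.5142, so P(C) = 0.5142/(1+0.5142) ≈ 0.34.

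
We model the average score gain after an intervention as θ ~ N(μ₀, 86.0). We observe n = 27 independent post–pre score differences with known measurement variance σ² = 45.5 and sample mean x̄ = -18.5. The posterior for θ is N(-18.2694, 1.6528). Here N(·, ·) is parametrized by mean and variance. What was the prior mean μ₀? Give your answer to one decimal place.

The posterior mean is a precision-weighted average: μ_n = (τ₀μ₀ + τ_data·x̄)/(τ₀+τ_data), with τ₀=1/σ₀² and τ_data=n/σ².
Here τ₀ = 1/86.0 = 0.011628 and τ_data = 27/45.5 = 0.593407, so τ_n = 0.605035.
Rearranging for μ₀: μ₀ = (μ_n·τ_n − τ_data·x̄)/τ₀ = (-18.2694·0.605035 − 0.593407·-18.5) / 0.011628 = -0.075597/0.011628 ≈ -6.5.

μ₀ = -6.5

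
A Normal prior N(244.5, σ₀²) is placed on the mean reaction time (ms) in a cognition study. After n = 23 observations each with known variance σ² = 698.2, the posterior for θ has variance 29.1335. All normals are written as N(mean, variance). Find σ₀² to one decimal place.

Posterior precision equals prior precision plus data precision: 1/σ_n² = 1/σ₀² + n/σ².
So 1/σ₀² = 1/29.1335 − 23/698.2 = 0.034325 − 0.032942 = 0.001383.
Hence σ₀² = 1/0.001383 ≈ 723.1.

σ₀² = 723.1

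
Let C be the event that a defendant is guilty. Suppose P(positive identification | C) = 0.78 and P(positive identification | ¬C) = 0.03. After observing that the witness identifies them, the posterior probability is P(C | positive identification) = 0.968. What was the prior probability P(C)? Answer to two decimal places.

In odds form, posterior odds = prior odds × likelihood ratio, so prior odds = posterior odds ÷ LR.
Posterior odds = 0.968/(1−0.968) = 30.2500. LR = 0.78/0.03 = 26.0000.
Prior odds = 30.2500/26.0000 = 1.1635, so P(C) = 1.1635/(1+1.1635) ≈ 0.54.

P(C) = 0.54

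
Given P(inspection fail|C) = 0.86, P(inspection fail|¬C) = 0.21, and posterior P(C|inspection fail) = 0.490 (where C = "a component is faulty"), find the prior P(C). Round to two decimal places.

In odds form, posterior odds = prior odds × likelihood ratio, so prior odds = posterior odds ÷ LR.
Posterior odds = 0.490/(1−0.490) = 0.9608. LR = 0.86/0.21 = 4.0952.
Prior odds = 0.9608/4.0952 = 0.2346, so P(C) = 0.2346/(1+0.2346) ≈ 0.19.

P(C) = 0.19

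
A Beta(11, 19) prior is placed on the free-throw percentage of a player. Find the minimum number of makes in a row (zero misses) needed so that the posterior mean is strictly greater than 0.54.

k = 12

After k makes and 0 misses the posterior is Beta(11+k, 19), with mean (11+k)/(11+19+k).
Set (11+k)/(30+k) > 0.54 and solve: k > (0.54·30 − 11)/(1 − 0.54) = 11.304.
The smallest integer exceeding 11.304 is 12, and checking k=12: (23)/(42) = 0.5476 > 0.54.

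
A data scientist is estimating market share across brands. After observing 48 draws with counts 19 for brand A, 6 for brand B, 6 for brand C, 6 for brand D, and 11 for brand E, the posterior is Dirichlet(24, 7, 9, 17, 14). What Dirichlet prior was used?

Dirichlet(5, 1, 3, 11, 3)

For a Dirichlet(α) prior with multinomial counts c, the posterior is Dirichlet(α + c) componentwise.
Subtract each count from the matching posterior parameter: 24−19=5, 7−6=1, 9−6=3, 17−6=11, 14−11=3.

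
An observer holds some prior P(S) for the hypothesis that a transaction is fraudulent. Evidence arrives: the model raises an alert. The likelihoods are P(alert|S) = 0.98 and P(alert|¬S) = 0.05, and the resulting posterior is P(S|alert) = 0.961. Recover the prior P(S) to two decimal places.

P(S) = 0.56

Bayes' rule in odds form gives O(S|E) = O(S)·[P(E|S)/P(E|¬S)], hence O(S) = O(S|E)/LR.
Posterior odds = 0.961/(1−0.961) = 24.6410. LR = 0.98/0.05 = 19.6000.
Prior odds = 24.6410/19.6000 = 1.2572, so P(S) = 1.2572/(1+1.2572) ≈ 0.56.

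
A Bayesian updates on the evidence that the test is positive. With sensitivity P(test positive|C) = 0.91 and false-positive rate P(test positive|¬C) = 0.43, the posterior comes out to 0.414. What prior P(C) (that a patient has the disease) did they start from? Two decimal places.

In odds form, posterior odds = prior odds × likelihood ratio, so prior odds = posterior odds ÷ LR.
Posterior odds = 0.414/(1−0.414) = 0.7065. LR = 0.91/0.43 = 2.1163.
Prior odds = 0.7065/2.1163 = 0.3338, so P(C) = 0.3338/(1+0.3338) ≈ 0.25.

P(C) = 0.25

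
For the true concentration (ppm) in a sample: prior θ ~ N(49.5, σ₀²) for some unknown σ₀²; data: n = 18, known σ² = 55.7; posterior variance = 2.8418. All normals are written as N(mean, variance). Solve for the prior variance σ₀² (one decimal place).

σ₀² = 34.8

For the Normal–Normal model with known σ², precisions add: τ_n = τ₀ + n/σ².
So 1/σ₀² = 1/2.8418 − 18/55.7 = 0.351890 − 0.323160 = 0.028730.
Hence σ₀² = 1/0.028730 ≈ 34.8.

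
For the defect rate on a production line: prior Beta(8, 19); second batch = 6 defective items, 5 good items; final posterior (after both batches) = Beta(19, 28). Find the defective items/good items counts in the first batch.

Sequential conjugate updates are equivalent to a single update on the pooled data, so total successes = posterior α − prior α and total failures = posterior β − prior β.
Total across both batches: 19−8=11 defective items, 28−19=9 good items.
Subtract the second batch: 11−6=5 defective items and 9−5=4 good items.

5 defective items and 4 good items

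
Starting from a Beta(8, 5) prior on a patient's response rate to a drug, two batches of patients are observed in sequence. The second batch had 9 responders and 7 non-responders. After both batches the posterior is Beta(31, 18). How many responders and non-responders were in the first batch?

14 responders and 6 non-responders

Sequential conjugate updates are equivalent to a single update on the pooled data, so total successes = posterior α − prior α and total failures = posterior β − prior β.
Total across both batches: 31−8=23 responders, 18−5=13 non-responders.
Subtract the second batch: 23−9=14 responders and 13−7=6 non-responders.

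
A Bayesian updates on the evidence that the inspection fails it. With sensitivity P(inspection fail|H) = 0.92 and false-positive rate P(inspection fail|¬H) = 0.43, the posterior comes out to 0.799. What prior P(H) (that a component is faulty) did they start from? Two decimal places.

Bayes' rule in odds form gives O(H|E) = O(H)·[P(E|H)/P(E|¬H)], hence O(H) = O(H|E)/LR.
Posterior odds = 0.799/(1−0.799) = 3.9751. LR = 0.92/0.43 = 2.1395.
Prior odds = 3.9751/2.1395 = 1.8580, so P(H) = 1.8580/(1+1.8580) ≈ 0.65.

P(H) = 0.65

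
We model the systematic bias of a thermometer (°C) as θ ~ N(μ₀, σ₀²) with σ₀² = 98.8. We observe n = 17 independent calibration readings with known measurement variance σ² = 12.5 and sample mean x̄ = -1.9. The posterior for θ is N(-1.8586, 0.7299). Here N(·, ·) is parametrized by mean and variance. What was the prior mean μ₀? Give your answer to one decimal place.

μ₀ = 3.7

With known observation variance, the Normal–Normal posterior has precision τ_n = τ₀ + n/σ² and mean μ_n = (τ₀μ₀ + (n/σ²)x̄)/τ_n.
Here τ₀ = 1/98.8 = 0.010121 and τ_data = 17/12.5 = 1.360000, so τ_n = 1.370121.
Rearranging for μ₀: μ₀ = (μ_n·τ_n − τ_data·x̄)/τ₀ = (-1.8586·1.370121 − 1.360000·-1.9) / 0.010121 = 0.037493/0.010121 ≈ 3.7.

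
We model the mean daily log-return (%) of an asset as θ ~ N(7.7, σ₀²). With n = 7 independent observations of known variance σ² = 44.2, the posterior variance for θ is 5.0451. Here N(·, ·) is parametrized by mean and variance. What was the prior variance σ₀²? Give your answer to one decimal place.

σ₀² = 25.1

Posterior precision equals prior precision plus data precision: 1/σ_n² = 1/σ₀² + n/σ².
So 1/σ₀² = 1/5.0451 − 7/44.2 = 0.198212 − 0.158371 = 0.039841.
Hence σ₀² = 1/0.039841 ≈ 25.1.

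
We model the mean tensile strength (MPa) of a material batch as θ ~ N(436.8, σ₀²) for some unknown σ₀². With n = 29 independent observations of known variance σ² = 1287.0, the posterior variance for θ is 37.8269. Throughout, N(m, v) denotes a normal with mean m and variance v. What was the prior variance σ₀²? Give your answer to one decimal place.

σ₀² = 256.2

Posterior precision equals prior precision plus data precision: 1/σ_n² = 1/σ₀² + n/σ².
So 1/σ₀² = 1/37.8269 − 29/1287.0 = 0.026436 − 0.022533 = 0.003903.
Hence σ₀² = 1/0.003903 ≈ 256.2.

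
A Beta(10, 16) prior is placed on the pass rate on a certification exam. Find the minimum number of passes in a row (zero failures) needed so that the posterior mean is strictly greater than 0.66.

After k passes and 0 failures the posterior is Beta(10+k, 16), with mean (10+k)/(10+16+k).
Set (10+k)/(26+k) > 0.66 and solve: k > (0.66·26 − 10)/(1 − 0.66) = 21.059.
The smallest integer exceeding 21.059 is 22, and checking k=22: (32)/(48) = 0.6667 > 0.66.

k = 22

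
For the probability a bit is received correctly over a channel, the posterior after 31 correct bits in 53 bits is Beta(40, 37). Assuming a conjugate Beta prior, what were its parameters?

Under Beta–binomial conjugacy the posterior parameters are (α+s, β+f).
So α = 40 − 31 = 9 and β = 37 − 22 = 15.

Beta(9, 15)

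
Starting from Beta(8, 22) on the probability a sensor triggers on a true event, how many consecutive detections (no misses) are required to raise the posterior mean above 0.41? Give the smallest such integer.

k = 8

After k detections and 0 misses the posterior is Beta(8+k, 22), with mean (8+k)/(8+22+k).
Set (8+k)/(30+k) > 0.41 and solve: k > (0.41·30 − 8)/(1 − 0.41) = 7.288.
The smallest integer exceeding 7.288 is 8, and checking k=8: (16)/(38) = 0.4211 > 0.41.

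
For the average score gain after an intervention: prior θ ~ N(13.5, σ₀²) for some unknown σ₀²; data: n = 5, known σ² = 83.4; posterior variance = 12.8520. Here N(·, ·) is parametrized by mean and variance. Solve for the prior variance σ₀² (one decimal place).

σ₀² = 56.0

Posterior precision equals prior precision plus data precision: 1/σ_n² = 1/σ₀² + n/σ².
So 1/σ₀² = 1/12.8520 − 5/83.4 = 0.077809 − 0.059952 = 0.017857.
Hence σ₀² = 1/0.017857 ≈ 56.0.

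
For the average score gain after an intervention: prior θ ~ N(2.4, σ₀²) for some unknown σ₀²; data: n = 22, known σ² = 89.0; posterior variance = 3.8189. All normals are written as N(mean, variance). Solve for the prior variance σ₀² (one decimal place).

For the Normal–Normal model with known σ², precisions add: τ_n = τ₀ + n/σ².
So 1/σ₀² = 1/3.8189 − 22/89.0 = 0.261856 − 0.247191 = 0.014665.
Hence σ₀² = 1/0.014665 ≈ 68.2.

σ₀² = 68.2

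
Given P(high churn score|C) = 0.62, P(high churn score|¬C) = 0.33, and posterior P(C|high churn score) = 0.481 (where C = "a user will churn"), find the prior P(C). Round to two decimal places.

P(C) = 0.33

Bayes' rule in odds form gives O(C|E) = O(C)·[P(E|C)/P(E|¬C)], hence O(C) = O(C|E)/LR.
Posterior odds = 0.481/(1−0.481) = 0.9268. LR = 0.62/0.33 = 1.8788.
Prior odds = 0.9268/1.8788 = 0.4933, so P(C) = 0.4933/(1+0.4933) ≈ 0.33.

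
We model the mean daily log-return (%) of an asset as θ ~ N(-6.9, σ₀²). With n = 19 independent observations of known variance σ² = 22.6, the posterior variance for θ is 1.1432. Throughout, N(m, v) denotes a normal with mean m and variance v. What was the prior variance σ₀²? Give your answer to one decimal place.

For the Normal–Normal model with known σ², precisions add: τ_n = τ₀ + n/σ².
So 1/σ₀² = 1/1.1432 − 19/22.6 = 0.874738 − 0.840708 = 0.034030.
Hence σ₀² = 1/0.034030 ≈ 29.4.

σ₀² = 29.4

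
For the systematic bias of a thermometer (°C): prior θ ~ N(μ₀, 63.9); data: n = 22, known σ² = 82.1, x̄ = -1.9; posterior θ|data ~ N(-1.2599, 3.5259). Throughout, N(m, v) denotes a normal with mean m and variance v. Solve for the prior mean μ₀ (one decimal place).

The posterior mean is a precision-weighted average: μ_n = (τ₀μ₀ + τ_data·x̄)/(τ₀+τ_data), with τ₀=1/σ₀² and τ_data=n/σ².
Here τ₀ = 1/63.9 = 0.015649 and τ_data = 22/82.1 = 0.267966, so τ_n = 0.283615.
Rearranging for μ₀: μ₀ = (μ_n·τ_n − τ_data·x̄)/τ₀ = (-1.2599·0.283615 − 0.267966·-1.9) / 0.015649 = 0.151809/0.015649 ≈ 9.7.

μ₀ = 9.7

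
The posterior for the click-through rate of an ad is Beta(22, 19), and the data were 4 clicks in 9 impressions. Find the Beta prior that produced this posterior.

Beta(18, 14)

Beta is conjugate to the binomial likelihood: posterior = Beta(a+s, b+f).
Subtract the data counts: 22−4=18, 19−5=14.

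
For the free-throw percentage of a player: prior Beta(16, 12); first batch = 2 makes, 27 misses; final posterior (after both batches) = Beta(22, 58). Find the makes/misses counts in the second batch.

4 makes and 19 misses

Sequential conjugate updates are equivalent to a single update on the pooled data, so total successes = posterior α − prior α and total failures = posterior β − prior β.
Total across both batches: 22−16=6 makes, 58−12=46 misses.
Subtract the first batch: 6−2=4 makes and 46−27=19 misses.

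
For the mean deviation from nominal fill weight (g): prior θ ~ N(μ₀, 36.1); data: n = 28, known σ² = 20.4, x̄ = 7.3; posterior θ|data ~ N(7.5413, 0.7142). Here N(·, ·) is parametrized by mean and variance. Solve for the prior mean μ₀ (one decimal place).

μ₀ = 19.5

The posterior mean is a precision-weighted average: μ_n = (τ₀μ₀ + τ_data·x̄)/(τ₀+τ_data), with τ₀=1/σ₀² and τ_data=n/σ².
Here τ₀ = 1/36.1 = 0.027701 and τ_data = 28/20.4 = 1.372549, so τ_n = 1.400250.
Rearranging for μ₀: μ₀ = (μ_n·τ_n − τ_data·x̄)/τ₀ = (7.5413·1.400250 − 1.372549·7.3) / 0.027701 = 0.540098/0.027701 ≈ 19.5.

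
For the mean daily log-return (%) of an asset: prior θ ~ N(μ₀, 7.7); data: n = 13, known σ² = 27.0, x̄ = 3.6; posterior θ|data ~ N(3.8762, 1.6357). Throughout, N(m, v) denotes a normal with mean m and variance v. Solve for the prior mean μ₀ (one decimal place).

μ₀ = 4.9

The posterior mean is a precision-weighted average: μ_n = (τ₀μ₀ + τ_data·x̄)/(τ₀+τ_data), with τ₀=1/σ₀² and τ_data=n/σ².
Here τ₀ = 1/7.7 = 0.129870 and τ_data = 13/27.0 = 0.481481, so τ_n = 0.611351.
Rearranging for μ₀: μ₀ = (μ_n·τ_n − τ_data·x̄)/τ₀ = (3.8762·0.611351 − 0.481481·3.6) / 0.129870 = 0.636387/0.129870 ≈ 4.9.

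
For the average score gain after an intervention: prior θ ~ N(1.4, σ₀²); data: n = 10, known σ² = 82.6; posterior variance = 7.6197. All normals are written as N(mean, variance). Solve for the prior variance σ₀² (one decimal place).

Posterior precision equals prior precision plus data precision: 1/σ_n² = 1/σ₀² + n/σ².
So 1/σ₀² = 1/7.6197 − 10/82.6 = 0.131239 − 0.121065 = 0.010174.
Hence σ₀² = 1/0.010174 ≈ 98.3.

σ₀² = 98.3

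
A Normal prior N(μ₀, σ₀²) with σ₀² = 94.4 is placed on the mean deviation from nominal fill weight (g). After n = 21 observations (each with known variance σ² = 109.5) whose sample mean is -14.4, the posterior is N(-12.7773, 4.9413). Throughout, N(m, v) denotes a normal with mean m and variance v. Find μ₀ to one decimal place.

μ₀ = 16.6

The posterior mean is a precision-weighted average: μ_n = (τ₀μ₀ + τ_data·x̄)/(τ₀+τ_data), with τ₀=1/σ₀² and τ_data=n/σ².
Here τ₀ = 1/94.4 = 0.010593 and τ_data = 21/109.5 = 0.191781, so τ_n = 0.202374.
Rearranging for μ₀: μ₀ = (μ_n·τ_n − τ_data·x̄)/τ₀ = (-12.7773·0.202374 − 0.191781·-14.4) / 0.010593 = 0.175853/0.010593 ≈ 16.6.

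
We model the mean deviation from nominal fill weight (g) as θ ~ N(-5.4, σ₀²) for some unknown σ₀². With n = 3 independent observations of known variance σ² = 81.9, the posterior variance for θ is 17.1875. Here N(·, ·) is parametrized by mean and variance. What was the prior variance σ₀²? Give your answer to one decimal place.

Posterior precision equals prior precision plus data precision: 1/σ_n² = 1/σ₀² + n/σ².
So 1/σ₀² = 1/17.1875 − 3/81.9 = 0.058182 − 0.036630 = 0.021552.
Hence σ₀² = 1/0.021552 ≈ 46.4.

σ₀² = 46.4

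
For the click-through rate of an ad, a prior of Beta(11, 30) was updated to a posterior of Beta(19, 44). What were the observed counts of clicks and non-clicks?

8 clicks and 14 non-clicks

A Beta(α, β) prior with s successes and f failures in binomial data gives a Beta(α+s, β+f) posterior.
So s = 19 − 11 = 8 and f = 44 − 30 = 14.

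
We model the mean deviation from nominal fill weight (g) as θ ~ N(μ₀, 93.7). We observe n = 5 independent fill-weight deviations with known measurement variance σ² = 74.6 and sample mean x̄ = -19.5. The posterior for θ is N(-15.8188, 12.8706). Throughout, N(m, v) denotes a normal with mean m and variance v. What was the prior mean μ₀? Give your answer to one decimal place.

μ₀ = 7.3

The posterior mean is a precision-weighted average: μ_n = (τ₀μ₀ + τ_data·x̄)/(τ₀+τ_data), with τ₀=1/σ₀² and τ_data=n/σ².
Here τ₀ = 1/93.7 = 0.010672 and τ_data = 5/74.6 = 0.067024, so τ_n = 0.077696.
Rearranging for μ₀: μ₀ = (μ_n·τ_n − τ_data·x̄)/τ₀ = (-15.8188·0.077696 − 0.067024·-19.5) / 0.010672 = 0.077911/0.010672 ≈ 7.3.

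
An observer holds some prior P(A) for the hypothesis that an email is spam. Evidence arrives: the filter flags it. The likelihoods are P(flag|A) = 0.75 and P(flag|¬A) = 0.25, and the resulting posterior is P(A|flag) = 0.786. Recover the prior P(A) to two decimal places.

P(A) = 0.55

In odds form, posterior odds = prior odds × likelihood ratio, so prior odds = posterior odds ÷ LR.
Posterior odds = 0.786/(1−0.786) = 3.6729. LR = 0.75/0.25 = 3.0000.
Prior odds = 3.6729/3.0000 = 1.2243, so P(A) = 1.2243/(1+1.2243) ≈ 0.55.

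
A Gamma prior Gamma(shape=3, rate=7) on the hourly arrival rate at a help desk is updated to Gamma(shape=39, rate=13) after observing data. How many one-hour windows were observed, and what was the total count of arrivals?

Gamma–Poisson conjugacy: posterior shape = α + Σxᵢ, posterior rate = β + n.
Matching: Σxᵢ = 39 − 3 = 36 and n = 13 − 7 = 6.

n = 6 one-hour windows with total 36 arrivals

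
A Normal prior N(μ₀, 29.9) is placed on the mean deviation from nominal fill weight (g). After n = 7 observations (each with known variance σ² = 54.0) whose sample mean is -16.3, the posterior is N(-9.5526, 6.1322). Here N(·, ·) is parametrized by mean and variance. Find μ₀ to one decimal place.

The posterior mean is a precision-weighted average: μ_n = (τ₀μ₀ + τ_data·x̄)/(τ₀+τ_data), with τ₀=1/σ₀² and τ_data=n/σ².
Here τ₀ = 1/29.9 = 0.033445 and τ_data = 7/54.0 = 0.129630, so τ_n = 0.163075.
Rearranging for μ₀: μ₀ = (μ_n·τ_n − τ_data·x̄)/τ₀ = (-9.5526·0.163075 − 0.129630·-16.3) / 0.033445 = 0.555179/0.033445 ≈ 16.6.

μ₀ = 16.6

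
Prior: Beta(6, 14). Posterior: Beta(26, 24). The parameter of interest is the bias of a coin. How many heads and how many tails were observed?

Under Beta–binomial conjugacy the posterior parameters are (a+s, b+f).
Match parameters: s=26−6=20, f=24−14=10.

20 heads and 10 tails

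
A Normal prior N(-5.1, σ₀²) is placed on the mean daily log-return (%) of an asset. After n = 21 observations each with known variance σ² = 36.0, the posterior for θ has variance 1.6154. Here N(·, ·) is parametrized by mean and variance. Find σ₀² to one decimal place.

For the Normal–Normal model with known σ², precisions add: τ_n = τ₀ + n/σ².
So 1/σ₀² = 1/1.6154 − 21/36.0 = 0.619042 − 0.583333 = 0.035709.
Hence σ₀² = 1/0.035709 ≈ 28.0.

σ₀² = 28.0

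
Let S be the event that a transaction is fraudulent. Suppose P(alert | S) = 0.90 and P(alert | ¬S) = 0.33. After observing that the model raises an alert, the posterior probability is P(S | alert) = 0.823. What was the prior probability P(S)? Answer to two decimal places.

P(S) = 0.63

In odds form, posterior odds = prior odds × likelihood ratio, so prior odds = posterior odds ÷ LR.
Posterior odds = 0.823/(1−0.823) = 4.6497. LR = 0.90/0.33 = 2.7273.
Prior odds = 4.6497/2.7273 = 1.7049, so P(S) = 1.7049/(1+1.7049) ≈ 0.63.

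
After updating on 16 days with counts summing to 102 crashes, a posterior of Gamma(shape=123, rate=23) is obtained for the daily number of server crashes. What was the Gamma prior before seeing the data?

Gamma–Poisson conjugacy: posterior shape = α + Σxᵢ, posterior rate = β + n.
So α = 123 − 102 = 21 and β = 23 − 16 = 7.

Gamma(shape=21, rate=7)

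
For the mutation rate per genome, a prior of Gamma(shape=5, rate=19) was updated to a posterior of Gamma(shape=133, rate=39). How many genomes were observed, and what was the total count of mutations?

n = 20 genomes with total 128 mutations

Gamma–Poisson conjugacy: posterior shape = α + Σxᵢ, posterior rate = β + n.
Matching: Σxᵢ = 133 − 5 = 128 and n = 39 − 19 = 20.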